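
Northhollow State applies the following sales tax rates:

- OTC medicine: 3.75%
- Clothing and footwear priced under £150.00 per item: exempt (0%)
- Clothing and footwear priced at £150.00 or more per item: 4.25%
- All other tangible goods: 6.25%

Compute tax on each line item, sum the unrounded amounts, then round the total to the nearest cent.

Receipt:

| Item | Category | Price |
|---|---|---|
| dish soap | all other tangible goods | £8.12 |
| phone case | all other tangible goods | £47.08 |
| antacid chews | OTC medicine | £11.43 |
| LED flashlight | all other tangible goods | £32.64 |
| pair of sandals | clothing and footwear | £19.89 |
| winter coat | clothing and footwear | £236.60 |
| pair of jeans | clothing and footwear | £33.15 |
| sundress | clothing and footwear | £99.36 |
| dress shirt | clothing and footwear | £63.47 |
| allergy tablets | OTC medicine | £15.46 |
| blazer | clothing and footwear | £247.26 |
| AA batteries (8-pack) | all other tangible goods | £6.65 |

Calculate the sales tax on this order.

Dish soap £8.12: all other tangible goods → 6.25% → £0.5075
Phone case £47.08: all other tangible goods → 6.25% → £2.9425
Antacid chews £11.43: OTC medicine → 3.75% → £0.428625
LED flashlight £32.64: all other tangible goods → 6.25% → £2.04
Pair of sandals £19.89: clothing and footwear, under £150.00 → 0% → £0.00
Winter coat £236.60: clothing and footwear, £150.00 or more → 4.25% → £10.0555
Pair of jeans £33.15: clothing and footwear, under £150.00 → 0% → £0.00
Sundress £99.36: clothing and footwear, under £150.00 → 0% → £0.00
Dress shirt £63.47: clothing and footwear, under £150.00 → 0% → £0.00
Allergy tablets £15.46: OTC medicine → 3.75% → £0.57975
Blazer £247.26: clothing and footwear, £150.00 or more → 4.25% → £10.50855
AA batteries (8-pack) £6.65: all other tangible goods → 6.25% → £0.415625
Unrounded tax sum = £27.47805 → £27.48

£27.48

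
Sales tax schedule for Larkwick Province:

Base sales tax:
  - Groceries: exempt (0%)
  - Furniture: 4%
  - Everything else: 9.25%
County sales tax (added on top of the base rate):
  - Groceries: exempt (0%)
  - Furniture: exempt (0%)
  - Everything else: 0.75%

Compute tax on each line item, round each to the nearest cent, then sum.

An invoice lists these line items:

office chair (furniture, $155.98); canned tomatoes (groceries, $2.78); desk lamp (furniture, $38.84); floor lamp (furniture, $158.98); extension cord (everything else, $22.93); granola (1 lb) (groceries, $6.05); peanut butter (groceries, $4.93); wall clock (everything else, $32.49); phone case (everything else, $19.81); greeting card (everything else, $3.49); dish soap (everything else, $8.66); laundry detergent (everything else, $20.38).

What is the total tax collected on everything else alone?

Extension cord $22.93: everything else → 9.25% + 0.75% county = 10% → $2.29
Wall clock $32.49: everything else → 9.25% + 0.75% county = 10% → $3.25
Phone case $19.81: everything else → 9.25% + 0.75% county = 10% → $1.98
Greeting card $3.49: everything else → 9.25% + 0.75% county = 10% → $0.35
Dish soap $8.66: everything else → 9.25% + 0.75% county = 10% → $0.87
Laundry detergent $20.38: everything else → 9.25% + 0.75% county = 10% → $2.04
Tax on everything else = $2.29 + $3.25 + $1.98 + $0.35 + $0.87 + $2.04 = $10.78

$10.78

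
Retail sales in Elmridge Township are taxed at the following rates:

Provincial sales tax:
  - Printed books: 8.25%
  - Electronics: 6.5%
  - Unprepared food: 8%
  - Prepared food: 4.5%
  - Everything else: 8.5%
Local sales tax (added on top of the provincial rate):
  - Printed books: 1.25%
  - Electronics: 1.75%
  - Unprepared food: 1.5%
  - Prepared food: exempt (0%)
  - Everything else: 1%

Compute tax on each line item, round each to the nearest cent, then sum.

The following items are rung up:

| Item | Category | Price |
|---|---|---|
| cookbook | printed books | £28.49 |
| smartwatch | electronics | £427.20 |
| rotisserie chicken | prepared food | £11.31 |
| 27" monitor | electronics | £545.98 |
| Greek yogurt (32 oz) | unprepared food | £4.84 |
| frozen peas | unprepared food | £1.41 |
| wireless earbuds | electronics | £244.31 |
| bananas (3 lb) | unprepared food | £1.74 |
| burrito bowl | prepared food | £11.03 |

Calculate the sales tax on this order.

£104.92

Cookbook £28.49: printed books → 8.25% + 1.25% local = 9.5% → £2.71
Smartwatch £427.20: electronics → 6.5% + 1.75% local = 8.25% → £35.24
Rotisserie chicken £11.31: prepared food → 4.5% + 0% local = 4.5% → £0.51
27" monitor £545.98: electronics → 6.5% + 1.75% local = 8.25% → £45.04
Greek yogurt (32 oz) £4.84: unprepared food → 8% + 1.5% local = 9.5% → £0.46
Frozen peas £1.41: unprepared food → 8% + 1.5% local = 9.5% → £0.13
Wireless earbuds £244.31: electronics → 6.5% + 1.75% local = 8.25% → £20.16
Bananas (3 lb) £1.74: unprepared food → 8% + 1.5% local = 9.5% → £0.17
Burrito bowl £11.03: prepared food → 4.5% + 0% local = 4.5% → £0.50
Total tax = £2.71 + £35.24 + £0.51 + £45.04 + £0.46 + £0.13 + £20.16 + £0.17 + £0.50 = £104.92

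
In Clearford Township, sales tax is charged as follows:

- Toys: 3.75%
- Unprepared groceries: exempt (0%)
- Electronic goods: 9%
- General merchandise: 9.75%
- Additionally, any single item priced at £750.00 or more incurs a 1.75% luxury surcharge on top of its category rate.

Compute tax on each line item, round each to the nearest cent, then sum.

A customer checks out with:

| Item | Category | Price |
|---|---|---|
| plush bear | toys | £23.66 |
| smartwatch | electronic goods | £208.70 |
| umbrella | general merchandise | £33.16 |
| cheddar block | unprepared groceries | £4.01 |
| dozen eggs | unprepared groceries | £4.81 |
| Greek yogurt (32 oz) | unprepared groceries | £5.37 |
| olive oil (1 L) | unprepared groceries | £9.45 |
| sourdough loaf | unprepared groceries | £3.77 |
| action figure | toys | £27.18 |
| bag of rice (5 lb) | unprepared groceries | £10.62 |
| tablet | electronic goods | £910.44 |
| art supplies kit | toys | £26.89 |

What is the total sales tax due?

£122.80

Plush bear £23.66: toys → 3.75% → £0.89
Smartwatch £208.70: electronic goods → 9% → £18.78
Umbrella £33.16: general merchandise → 9.75% → £3.23
Cheddar block £4.01: unprepared groceries → 0% → £0.00
Dozen eggs £4.81: unprepared groceries → 0% → £0.00
Greek yogurt (32 oz) £5.37: unprepared groceries → 0% → £0.00
Olive oil (1 L) £9.45: unprepared groceries → 0% → £0.00
Sourdough loaf £3.77: unprepared groceries → 0% → £0.00
Action figure £27.18: toys → 3.75% → £1.02
Bag of rice (5 lb) £10.62: unprepared groceries → 0% → £0.00
Tablet £910.44: electronic goods → 9% + 1.75% surcharge = 10.75% → £97.87
Art supplies kit £26.89: toys → 3.75% → £1.01
Total tax = £0.89 + £18.78 + £3.23 + £1.02 + £97.87 + £1.01 = £122.80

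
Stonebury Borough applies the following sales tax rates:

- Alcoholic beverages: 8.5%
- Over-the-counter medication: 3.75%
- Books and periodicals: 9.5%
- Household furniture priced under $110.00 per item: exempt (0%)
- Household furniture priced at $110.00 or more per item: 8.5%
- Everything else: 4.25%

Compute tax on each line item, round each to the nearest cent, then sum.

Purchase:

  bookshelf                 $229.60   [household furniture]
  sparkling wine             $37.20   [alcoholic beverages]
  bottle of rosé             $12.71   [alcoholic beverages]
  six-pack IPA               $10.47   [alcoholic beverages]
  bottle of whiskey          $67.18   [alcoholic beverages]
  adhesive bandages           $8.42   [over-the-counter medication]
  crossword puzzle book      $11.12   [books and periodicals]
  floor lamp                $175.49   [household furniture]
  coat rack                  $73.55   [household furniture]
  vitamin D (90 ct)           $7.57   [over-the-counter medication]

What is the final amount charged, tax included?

Bookshelf $229.60: household furniture, $110.00 or more → 8.5% → $19.52
Sparkling wine $37.20: alcoholic beverages → 8.5% → $3.16
Bottle of rosé $12.71: alcoholic beverages → 8.5% → $1.08
Six-pack IPA $10.47: alcoholic beverages → 8.5% → $0.89
Bottle of whiskey $67.18: alcoholic beverages → 8.5% → $5.71
Adhesive bandages $8.42: over-the-counter medication → 3.75% → $0.32
Crossword puzzle book $11.12: books and periodicals → 9.5% → $1.06
Floor lamp $175.49: household furniture, $110.00 or more → 8.5% → $14.92
Coat rack $73.55: household furniture, under $110.00 → 0% → $0.00
Vitamin D (90 ct) $7.57: over-the-counter medication → 3.75% → $0.28
Subtotal = $633.31; tax = $46.94; total due = $680.25

$680.25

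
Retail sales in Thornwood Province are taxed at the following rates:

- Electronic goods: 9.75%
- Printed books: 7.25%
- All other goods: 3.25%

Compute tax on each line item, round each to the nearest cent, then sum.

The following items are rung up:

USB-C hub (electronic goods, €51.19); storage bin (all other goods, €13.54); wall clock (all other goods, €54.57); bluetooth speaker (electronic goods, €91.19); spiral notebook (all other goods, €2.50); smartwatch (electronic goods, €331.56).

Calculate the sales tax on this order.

€48.50

USB-C hub €51.19: electronic goods → 9.75% → €4.99
Storage bin €13.54: all other goods → 3.25% → €0.44
Wall clock €54.57: all other goods → 3.25% → €1.77
Bluetooth speaker €91.19: electronic goods → 9.75% → €8.89
Spiral notebook €2.50: all other goods → 3.25% → €0.08
Smartwatch €331.56: electronic goods → 9.75% → €32.33
Total tax = €4.99 + €0.44 + €1.77 + €8.89 + €0.08 + €32.33 = €48.50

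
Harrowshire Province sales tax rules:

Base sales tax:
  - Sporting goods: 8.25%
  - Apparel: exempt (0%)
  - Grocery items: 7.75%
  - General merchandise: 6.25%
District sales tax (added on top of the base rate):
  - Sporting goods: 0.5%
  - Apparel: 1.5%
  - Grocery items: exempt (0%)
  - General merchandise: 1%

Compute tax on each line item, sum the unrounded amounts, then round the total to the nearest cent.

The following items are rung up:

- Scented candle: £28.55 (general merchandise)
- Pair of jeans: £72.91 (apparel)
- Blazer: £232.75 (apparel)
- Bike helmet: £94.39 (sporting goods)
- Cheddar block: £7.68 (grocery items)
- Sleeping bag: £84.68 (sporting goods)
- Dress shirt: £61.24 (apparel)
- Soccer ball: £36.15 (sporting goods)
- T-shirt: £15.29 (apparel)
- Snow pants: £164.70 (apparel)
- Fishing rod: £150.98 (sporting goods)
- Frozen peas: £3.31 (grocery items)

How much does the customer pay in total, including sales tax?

Scented candle £28.55: general merchandise → 6.25% + 1% district = 7.25% → £2.069875
Pair of jeans £72.91: apparel → 0% + 1.5% district = 1.5% → £1.09365
Blazer £232.75: apparel → 0% + 1.5% district = 1.5% → £3.49125
Bike helmet £94.39: sporting goods → 8.25% + 0.5% district = 8.75% → £8.259125
Cheddar block £7.68: grocery items → 7.75% + 0% district = 7.75% → £0.5952
Sleeping bag £84.68: sporting goods → 8.25% + 0.5% district = 8.75% → £7.4095
Dress shirt £61.24: apparel → 0% + 1.5% district = 1.5% → £0.9186
Soccer ball £36.15: sporting goods → 8.25% + 0.5% district = 8.75% → £3.163125
T-shirt £15.29: apparel → 0% + 1.5% district = 1.5% → £0.22935
Snow pants £164.70: apparel → 0% + 1.5% district = 1.5% → £2.4705
Fishing rod £150.98: sporting goods → 8.25% + 0.5% district = 8.75% → £13.21075
Frozen peas £3.31: grocery items → 7.75% + 0% district = 7.75% → £0.256525
Subtotal = £952.63; unrounded tax = £43.16745 → £43.17; total due = £995.80

£995.80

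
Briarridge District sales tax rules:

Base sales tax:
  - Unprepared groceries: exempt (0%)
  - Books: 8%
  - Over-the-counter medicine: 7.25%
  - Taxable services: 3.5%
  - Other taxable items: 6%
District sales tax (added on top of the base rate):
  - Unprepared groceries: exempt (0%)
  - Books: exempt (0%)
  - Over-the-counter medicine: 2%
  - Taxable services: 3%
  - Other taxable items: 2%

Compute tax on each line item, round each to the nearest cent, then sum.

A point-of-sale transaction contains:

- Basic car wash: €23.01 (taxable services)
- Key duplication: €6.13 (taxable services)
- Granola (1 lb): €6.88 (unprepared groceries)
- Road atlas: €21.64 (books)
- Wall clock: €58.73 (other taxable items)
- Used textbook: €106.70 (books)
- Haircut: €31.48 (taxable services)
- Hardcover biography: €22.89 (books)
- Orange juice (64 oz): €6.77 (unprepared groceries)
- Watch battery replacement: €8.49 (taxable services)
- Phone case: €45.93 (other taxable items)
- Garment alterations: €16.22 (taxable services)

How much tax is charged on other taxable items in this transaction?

€8.37

Wall clock €58.73: other taxable items → 6% + 2% district = 8% → €4.70
Phone case €45.93: other taxable items → 6% + 2% district = 8% → €3.67
Tax on other taxable items = €4.70 + €3.67 = €8.37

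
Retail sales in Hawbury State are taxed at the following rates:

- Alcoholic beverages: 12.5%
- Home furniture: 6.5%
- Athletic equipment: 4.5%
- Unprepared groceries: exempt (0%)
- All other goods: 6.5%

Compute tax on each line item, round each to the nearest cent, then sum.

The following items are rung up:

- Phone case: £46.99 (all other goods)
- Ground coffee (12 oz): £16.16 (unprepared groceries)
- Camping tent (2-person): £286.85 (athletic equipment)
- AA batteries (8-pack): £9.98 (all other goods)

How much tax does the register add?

£16.61

Phone case £46.99: all other goods → 6.5% → £3.05
Ground coffee (12 oz) £16.16: unprepared groceries → 0% → £0.00
Camping tent (2-person) £286.85: athletic equipment → 4.5% → £12.91
AA batteries (8-pack) £9.98: all other goods → 6.5% → £0.65
Total tax = £3.05 + £12.91 + £0.65 = £16.61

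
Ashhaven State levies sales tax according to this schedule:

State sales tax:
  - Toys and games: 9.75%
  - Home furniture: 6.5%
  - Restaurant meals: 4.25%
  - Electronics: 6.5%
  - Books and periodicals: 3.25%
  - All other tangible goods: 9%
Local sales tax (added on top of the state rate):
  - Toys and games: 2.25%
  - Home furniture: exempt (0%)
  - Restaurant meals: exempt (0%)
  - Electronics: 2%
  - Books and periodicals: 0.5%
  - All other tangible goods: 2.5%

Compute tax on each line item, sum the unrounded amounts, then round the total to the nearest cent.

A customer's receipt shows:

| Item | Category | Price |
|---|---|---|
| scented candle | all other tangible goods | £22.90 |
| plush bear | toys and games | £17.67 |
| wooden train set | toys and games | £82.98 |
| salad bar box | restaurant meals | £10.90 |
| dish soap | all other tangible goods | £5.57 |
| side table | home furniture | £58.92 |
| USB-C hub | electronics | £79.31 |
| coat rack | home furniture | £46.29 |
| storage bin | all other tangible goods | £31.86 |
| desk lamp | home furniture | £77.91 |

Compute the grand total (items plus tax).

Scented candle £22.90: all other tangible goods → 9% + 2.5% local = 11.5% → £2.6335
Plush bear £17.67: toys and games → 9.75% + 2.25% local = 12% → £2.1204
Wooden train set £82.98: toys and games → 9.75% + 2.25% local = 12% → £9.9576
Salad bar box £10.90: restaurant meals → 4.25% + 0% local = 4.25% → £0.46325
Dish soap £5.57: all other tangible goods → 9% + 2.5% local = 11.5% → £0.64055
Side table £58.92: home furniture → 6.5% + 0% local = 6.5% → £3.8298
USB-C hub £79.31: electronics → 6.5% + 2% local = 8.5% → £6.74135
Coat rack £46.29: home furniture → 6.5% + 0% local = 6.5% → £3.00885
Storage bin £31.86: all other tangible goods → 9% + 2.5% local = 11.5% → £3.6639
Desk lamp £77.91: home furniture → 6.5% + 0% local = 6.5% → £5.06415
Subtotal = £434.31; unrounded tax = £38.12335 → £38.12; total due = £472.43

£472.43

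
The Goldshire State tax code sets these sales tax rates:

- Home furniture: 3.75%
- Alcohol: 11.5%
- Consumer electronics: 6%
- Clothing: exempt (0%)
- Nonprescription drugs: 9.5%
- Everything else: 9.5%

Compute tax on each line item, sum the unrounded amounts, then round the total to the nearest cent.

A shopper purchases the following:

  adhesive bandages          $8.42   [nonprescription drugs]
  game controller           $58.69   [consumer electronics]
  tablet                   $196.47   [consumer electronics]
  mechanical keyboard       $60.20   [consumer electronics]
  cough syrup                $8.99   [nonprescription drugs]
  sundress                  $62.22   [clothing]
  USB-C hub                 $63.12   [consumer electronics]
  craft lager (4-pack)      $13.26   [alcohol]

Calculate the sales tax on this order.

Adhesive bandages $8.42: nonprescription drugs → 9.5% → $0.7999
Game controller $58.69: consumer electronics → 6% → $3.5214
Tablet $196.47: consumer electronics → 6% → $11.7882
Mechanical keyboard $60.20: consumer electronics → 6% → $3.612
Cough syrup $8.99: nonprescription drugs → 9.5% → $0.85405
Sundress $62.22: clothing → 0% → $0.00
USB-C hub $63.12: consumer electronics → 6% → $3.7872
Craft lager (4-pack) $13.26: alcohol → 11.5% → $1.5249
Unrounded tax sum = $25.88765 → $25.89

$25.89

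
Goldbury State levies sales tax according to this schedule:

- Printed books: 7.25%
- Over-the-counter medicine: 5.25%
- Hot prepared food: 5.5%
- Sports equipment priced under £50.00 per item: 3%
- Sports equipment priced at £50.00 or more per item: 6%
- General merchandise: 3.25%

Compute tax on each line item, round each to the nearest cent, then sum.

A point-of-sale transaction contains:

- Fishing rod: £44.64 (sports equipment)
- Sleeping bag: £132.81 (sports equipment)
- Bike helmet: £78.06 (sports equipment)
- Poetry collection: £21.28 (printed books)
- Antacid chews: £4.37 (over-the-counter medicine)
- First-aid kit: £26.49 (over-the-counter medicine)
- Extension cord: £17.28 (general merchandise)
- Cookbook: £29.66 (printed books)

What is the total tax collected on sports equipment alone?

£13.99

Fishing rod £44.64: sports equipment, under £50.00 → 3% → £1.34
Sleeping bag £132.81: sports equipment, £50.00 or more → 6% → £7.97
Bike helmet £78.06: sports equipment, £50.00 or more → 6% → £4.68
Tax on sports equipment = £1.34 + £7.97 + £4.68 = £13.99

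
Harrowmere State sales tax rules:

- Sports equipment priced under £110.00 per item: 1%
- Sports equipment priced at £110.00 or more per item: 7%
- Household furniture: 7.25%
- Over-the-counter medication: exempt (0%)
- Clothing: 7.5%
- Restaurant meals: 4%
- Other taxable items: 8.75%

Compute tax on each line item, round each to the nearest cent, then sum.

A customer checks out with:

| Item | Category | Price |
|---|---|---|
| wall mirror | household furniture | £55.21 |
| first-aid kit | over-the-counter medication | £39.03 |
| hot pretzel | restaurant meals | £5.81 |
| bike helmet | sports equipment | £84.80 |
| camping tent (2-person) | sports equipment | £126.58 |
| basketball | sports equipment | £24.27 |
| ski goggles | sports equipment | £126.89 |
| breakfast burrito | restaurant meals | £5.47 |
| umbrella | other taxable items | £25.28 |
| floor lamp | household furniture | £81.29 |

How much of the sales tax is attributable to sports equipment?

Bike helmet £84.80: sports equipment, under £110.00 → 1% → £0.85
Camping tent (2-person) £126.58: sports equipment, £110.00 or more → 7% → £8.86
Basketball £24.27: sports equipment, under £110.00 → 1% → £0.24
Ski goggles £126.89: sports equipment, £110.00 or more → 7% → £8.88
Tax on sports equipment = £0.85 + £8.86 + £0.24 + £8.88 = £18.83

£18.83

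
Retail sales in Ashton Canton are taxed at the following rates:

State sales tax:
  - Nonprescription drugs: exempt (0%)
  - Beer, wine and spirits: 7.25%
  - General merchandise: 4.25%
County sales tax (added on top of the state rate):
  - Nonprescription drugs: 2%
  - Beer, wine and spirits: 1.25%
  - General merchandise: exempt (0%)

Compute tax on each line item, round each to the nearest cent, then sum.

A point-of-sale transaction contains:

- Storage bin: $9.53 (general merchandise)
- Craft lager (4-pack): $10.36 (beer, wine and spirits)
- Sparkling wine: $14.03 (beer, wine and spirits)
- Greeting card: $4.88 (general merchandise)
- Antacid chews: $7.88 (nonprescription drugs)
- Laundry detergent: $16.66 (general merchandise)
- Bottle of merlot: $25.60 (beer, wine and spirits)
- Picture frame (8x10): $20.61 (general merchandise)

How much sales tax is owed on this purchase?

$6.62

Storage bin $9.53: general merchandise → 4.25% + 0% county = 4.25% → $0.41
Craft lager (4-pack) $10.36: beer, wine and spirits → 7.25% + 1.25% county = 8.5% → $0.88
Sparkling wine $14.03: beer, wine and spirits → 7.25% + 1.25% county = 8.5% → $1.19
Greeting card $4.88: general merchandise → 4.25% + 0% county = 4.25% → $0.21
Antacid chews $7.88: nonprescription drugs → 0% + 2% county = 2% → $0.16
Laundry detergent $16.66: general merchandise → 4.25% + 0% county = 4.25% → $0.71
Bottle of merlot $25.60: beer, wine and spirits → 7.25% + 1.25% county = 8.5% → $2.18
Picture frame (8x10) $20.61: general merchandise → 4.25% + 0% county = 4.25% → $0.88
Total tax = $0.41 + $0.88 + $1.19 + $0.21 + $0.16 + $0.71 + $2.18 + $0.88 = $6.62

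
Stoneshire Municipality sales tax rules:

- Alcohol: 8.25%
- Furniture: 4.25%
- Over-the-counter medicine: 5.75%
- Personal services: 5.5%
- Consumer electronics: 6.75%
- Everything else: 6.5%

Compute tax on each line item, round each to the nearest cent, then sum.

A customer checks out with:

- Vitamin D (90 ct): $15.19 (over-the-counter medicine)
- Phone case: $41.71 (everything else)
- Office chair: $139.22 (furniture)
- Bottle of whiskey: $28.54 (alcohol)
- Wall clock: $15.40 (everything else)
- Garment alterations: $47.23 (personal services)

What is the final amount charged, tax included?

Vitamin D (90 ct) $15.19: over-the-counter medicine → 5.75% → $0.87
Phone case $41.71: everything else → 6.5% → $2.71
Office chair $139.22: furniture → 4.25% → $5.92
Bottle of whiskey $28.54: alcohol → 8.25% → $2.35
Wall clock $15.40: everything else → 6.5% → $1.00
Garment alterations $47.23: personal services → 5.5% → $2.60
Subtotal = $287.29; tax = $15.45; total due = $302.74

$302.74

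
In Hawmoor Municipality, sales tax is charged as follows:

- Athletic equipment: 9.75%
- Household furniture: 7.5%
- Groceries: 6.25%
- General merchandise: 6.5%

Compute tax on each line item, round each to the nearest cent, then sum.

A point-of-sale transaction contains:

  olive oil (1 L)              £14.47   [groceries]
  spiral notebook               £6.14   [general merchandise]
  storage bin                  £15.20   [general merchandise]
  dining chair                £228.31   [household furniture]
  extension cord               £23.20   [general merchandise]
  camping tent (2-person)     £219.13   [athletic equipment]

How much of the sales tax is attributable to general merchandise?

£2.90

Spiral notebook £6.14: general merchandise → 6.5% → £0.40
Storage bin £15.20: general merchandise → 6.5% → £0.99
Extension cord £23.20: general merchandise → 6.5% → £1.51
Tax on general merchandise = £0.40 + £0.99 + £1.51 = £2.90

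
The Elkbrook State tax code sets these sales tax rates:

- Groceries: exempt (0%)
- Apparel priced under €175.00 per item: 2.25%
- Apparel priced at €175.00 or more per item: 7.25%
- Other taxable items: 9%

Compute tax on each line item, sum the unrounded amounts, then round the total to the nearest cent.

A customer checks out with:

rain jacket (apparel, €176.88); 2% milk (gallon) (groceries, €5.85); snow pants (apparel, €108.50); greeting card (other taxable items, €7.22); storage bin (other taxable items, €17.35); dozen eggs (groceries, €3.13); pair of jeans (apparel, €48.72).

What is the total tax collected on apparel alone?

€16.36

Rain jacket €176.88: apparel, €175.00 or more → 7.25% → €12.8238
Snow pants €108.50: apparel, under €175.00 → 2.25% → €2.44125
Pair of jeans €48.72: apparel, under €175.00 → 2.25% → €1.0962
Tax on apparel: unrounded sum = €16.36125 → €16.36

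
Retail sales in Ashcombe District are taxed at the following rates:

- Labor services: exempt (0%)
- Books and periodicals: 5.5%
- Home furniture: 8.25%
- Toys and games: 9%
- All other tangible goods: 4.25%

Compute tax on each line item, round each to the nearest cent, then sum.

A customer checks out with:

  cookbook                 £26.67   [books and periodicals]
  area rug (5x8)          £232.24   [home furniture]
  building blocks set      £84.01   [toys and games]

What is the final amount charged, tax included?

Cookbook £26.67: books and periodicals → 5.5% → £1.47
Area rug (5x8) £232.24: home furniture → 8.25% → £19.16
Building blocks set £84.01: toys and games → 9% → £7.56
Subtotal = £342.92; tax = £28.19; total due = £371.11

£371.11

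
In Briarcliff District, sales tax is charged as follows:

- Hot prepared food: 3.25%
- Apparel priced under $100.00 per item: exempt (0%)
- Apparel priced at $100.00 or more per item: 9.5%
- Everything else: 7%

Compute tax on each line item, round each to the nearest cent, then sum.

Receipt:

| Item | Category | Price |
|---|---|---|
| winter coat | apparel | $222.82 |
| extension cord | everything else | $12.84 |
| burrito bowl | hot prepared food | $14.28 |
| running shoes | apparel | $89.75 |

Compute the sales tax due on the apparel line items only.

$21.17

Winter coat $222.82: apparel, $100.00 or more → 9.5% → $21.17
Running shoes $89.75: apparel, under $100.00 → 0% → $0.00
Tax on apparel = $21.17 + $0.00 = $21.17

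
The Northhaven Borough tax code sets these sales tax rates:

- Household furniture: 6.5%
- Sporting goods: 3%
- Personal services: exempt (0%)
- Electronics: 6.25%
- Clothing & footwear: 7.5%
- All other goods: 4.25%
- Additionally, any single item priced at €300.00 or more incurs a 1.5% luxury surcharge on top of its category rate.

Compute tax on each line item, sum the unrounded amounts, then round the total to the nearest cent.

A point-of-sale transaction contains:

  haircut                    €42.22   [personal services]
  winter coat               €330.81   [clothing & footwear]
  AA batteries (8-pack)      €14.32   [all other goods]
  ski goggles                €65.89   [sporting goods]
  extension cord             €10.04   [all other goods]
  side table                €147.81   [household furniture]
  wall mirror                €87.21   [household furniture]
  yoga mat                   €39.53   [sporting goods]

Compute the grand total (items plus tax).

€787.08

Haircut €42.22: personal services → 0% → €0.00
Winter coat €330.81: clothing & footwear → 7.5% + 1.5% surcharge = 9% → €29.7729
AA batteries (8-pack) €14.32: all other goods → 4.25% → €0.6086
Ski goggles €65.89: sporting goods → 3% → €1.9767
Extension cord €10.04: all other goods → 4.25% → €0.4267
Side table €147.81: household furniture → 6.5% → €9.60765
Wall mirror €87.21: household furniture → 6.5% → €5.66865
Yoga mat €39.53: sporting goods → 3% → €1.1859
Subtotal = €737.83; unrounded tax = €49.2471 → €49.25; total due = €787.08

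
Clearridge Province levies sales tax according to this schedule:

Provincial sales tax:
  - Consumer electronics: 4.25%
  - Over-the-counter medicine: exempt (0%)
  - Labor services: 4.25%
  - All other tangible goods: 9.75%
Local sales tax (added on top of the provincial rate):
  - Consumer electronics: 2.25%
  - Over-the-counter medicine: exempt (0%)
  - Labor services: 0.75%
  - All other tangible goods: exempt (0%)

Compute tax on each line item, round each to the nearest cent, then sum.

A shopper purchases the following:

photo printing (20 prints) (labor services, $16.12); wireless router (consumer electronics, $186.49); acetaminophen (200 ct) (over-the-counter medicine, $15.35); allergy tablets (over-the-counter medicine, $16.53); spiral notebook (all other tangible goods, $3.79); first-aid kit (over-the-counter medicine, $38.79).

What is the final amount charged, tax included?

Photo printing (20 prints) $16.12: labor services → 4.25% + 0.75% local = 5% → $0.81
Wireless router $186.49: consumer electronics → 4.25% + 2.25% local = 6.5% → $12.12
Acetaminophen (200 ct) $15.35: over-the-counter medicine → 0% + 0% local = 0% → $0.00
Allergy tablets $16.53: over-the-counter medicine → 0% + 0% local = 0% → $0.00
Spiral notebook $3.79: all other tangible goods → 9.75% + 0% local = 9.75% → $0.37
First-aid kit $38.79: over-the-counter medicine → 0% + 0% local = 0% → $0.00
Subtotal = $277.07; tax = $13.30; total due = $290.37

$290.37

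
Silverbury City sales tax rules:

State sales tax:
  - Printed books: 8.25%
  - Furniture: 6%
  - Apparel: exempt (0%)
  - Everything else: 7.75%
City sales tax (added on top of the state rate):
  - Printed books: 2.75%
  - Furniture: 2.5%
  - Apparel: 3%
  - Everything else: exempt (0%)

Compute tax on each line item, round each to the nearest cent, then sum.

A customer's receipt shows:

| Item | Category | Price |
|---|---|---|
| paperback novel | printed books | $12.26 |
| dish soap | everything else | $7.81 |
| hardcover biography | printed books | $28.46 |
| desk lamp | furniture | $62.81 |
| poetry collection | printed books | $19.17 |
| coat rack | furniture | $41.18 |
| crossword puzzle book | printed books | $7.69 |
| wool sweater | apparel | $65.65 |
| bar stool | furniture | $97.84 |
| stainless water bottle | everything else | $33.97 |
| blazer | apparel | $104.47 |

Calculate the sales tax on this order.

$32.94

Paperback novel $12.26: printed books → 8.25% + 2.75% city = 11% → $1.35
Dish soap $7.81: everything else → 7.75% + 0% city = 7.75% → $0.61
Hardcover biography $28.46: printed books → 8.25% + 2.75% city = 11% → $3.13
Desk lamp $62.81: furniture → 6% + 2.5% city = 8.5% → $5.34
Poetry collection $19.17: printed books → 8.25% + 2.75% city = 11% → $2.11
Coat rack $41.18: furniture → 6% + 2.5% city = 8.5% → $3.50
Crossword puzzle book $7.69: printed books → 8.25% + 2.75% city = 11% → $0.85
Wool sweater $65.65: apparel → 0% + 3% city = 3% → $1.97
Bar stool $97.84: furniture → 6% + 2.5% city = 8.5% → $8.32
Stainless water bottle $33.97: everything else → 7.75% + 0% city = 7.75% → $2.63
Blazer $104.47: apparel → 0% + 3% city = 3% → $3.13
Total tax = $1.35 + $0.61 + $3.13 + $5.34 + $2.11 + $3.50 + $0.85 + $1.97 + $8.32 + $2.63 + $3.13 = $32.94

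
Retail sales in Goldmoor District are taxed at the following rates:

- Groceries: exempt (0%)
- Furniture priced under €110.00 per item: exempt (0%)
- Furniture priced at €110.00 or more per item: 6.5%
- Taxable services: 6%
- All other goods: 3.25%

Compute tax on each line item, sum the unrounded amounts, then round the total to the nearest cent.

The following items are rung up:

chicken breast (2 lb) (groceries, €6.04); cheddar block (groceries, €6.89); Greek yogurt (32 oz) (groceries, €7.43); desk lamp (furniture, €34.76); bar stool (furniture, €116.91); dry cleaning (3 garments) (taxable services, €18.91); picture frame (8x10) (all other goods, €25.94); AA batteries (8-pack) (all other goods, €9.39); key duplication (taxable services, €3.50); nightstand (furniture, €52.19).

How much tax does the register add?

Chicken breast (2 lb) €6.04: groceries → 0% → €0.00
Cheddar block €6.89: groceries → 0% → €0.00
Greek yogurt (32 oz) €7.43: groceries → 0% → €0.00
Desk lamp €34.76: furniture, under €110.00 → 0% → €0.00
Bar stool €116.91: furniture, €110.00 or more → 6.5% → €7.59915
Dry cleaning (3 garments) €18.91: taxable services → 6% → €1.1346
Picture frame (8x10) €25.94: all other goods → 3.25% → €0.84305
AA batteries (8-pack) €9.39: all other goods → 3.25% → €0.305175
Key duplication €3.50: taxable services → 6% → €0.21
Nightstand €52.19: furniture, under €110.00 → 0% → €0.00
Unrounded tax sum = €10.091975 → €10.09

€10.09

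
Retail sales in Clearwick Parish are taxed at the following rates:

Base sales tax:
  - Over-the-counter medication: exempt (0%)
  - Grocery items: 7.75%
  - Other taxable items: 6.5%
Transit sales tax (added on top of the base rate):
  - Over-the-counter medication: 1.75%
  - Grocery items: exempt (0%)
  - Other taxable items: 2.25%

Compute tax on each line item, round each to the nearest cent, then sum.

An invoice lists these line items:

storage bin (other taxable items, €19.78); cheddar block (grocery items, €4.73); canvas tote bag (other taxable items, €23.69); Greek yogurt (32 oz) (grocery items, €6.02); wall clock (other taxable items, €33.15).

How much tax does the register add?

Storage bin €19.78: other taxable items → 6.5% + 2.25% transit = 8.75% → €1.73
Cheddar block €4.73: grocery items → 7.75% + 0% transit = 7.75% → €0.37
Canvas tote bag €23.69: other taxable items → 6.5% + 2.25% transit = 8.75% → €2.07
Greek yogurt (32 oz) €6.02: grocery items → 7.75% + 0% transit = 7.75% → €0.47
Wall clock €33.15: other taxable items → 6.5% + 2.25% transit = 8.75% → €2.90
Total tax = €1.73 + €0.37 + €2.07 + €0.47 + €2.90 = €7.54

€7.54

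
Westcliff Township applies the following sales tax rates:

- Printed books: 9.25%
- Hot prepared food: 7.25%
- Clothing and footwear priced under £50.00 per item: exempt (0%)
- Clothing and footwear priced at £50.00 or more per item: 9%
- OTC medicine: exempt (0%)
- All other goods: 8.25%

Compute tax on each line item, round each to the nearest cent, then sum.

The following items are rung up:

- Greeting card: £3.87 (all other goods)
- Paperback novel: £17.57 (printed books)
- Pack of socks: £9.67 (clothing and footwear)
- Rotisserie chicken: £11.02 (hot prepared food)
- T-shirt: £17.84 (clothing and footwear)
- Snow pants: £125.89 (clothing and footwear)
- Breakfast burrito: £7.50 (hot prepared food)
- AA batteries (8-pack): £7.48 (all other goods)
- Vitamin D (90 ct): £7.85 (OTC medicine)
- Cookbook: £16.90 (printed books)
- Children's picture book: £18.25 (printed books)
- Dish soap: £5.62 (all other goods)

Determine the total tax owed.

£18.95

Greeting card £3.87: all other goods → 8.25% → £0.32
Paperback novel £17.57: printed books → 9.25% → £1.63
Pack of socks £9.67: clothing and footwear, under £50.00 → 0% → £0.00
Rotisserie chicken £11.02: hot prepared food → 7.25% → £0.80
T-shirt £17.84: clothing and footwear, under £50.00 → 0% → £0.00
Snow pants £125.89: clothing and footwear, £50.00 or more → 9% → £11.33
Breakfast burrito £7.50: hot prepared food → 7.25% → £0.54
AA batteries (8-pack) £7.48: all other goods → 8.25% → £0.62
Vitamin D (90 ct) £7.85: OTC medicine → 0% → £0.00
Cookbook £16.90: printed books → 9.25% → £1.56
Children's picture book £18.25: printed books → 9.25% → £1.69
Dish soap £5.62: all other goods → 8.25% → £0.46
Total tax = £0.32 + £1.63 + £0.80 + £11.33 + £0.54 + £0.62 + £1.56 + £1.69 + £0.46 = £18.95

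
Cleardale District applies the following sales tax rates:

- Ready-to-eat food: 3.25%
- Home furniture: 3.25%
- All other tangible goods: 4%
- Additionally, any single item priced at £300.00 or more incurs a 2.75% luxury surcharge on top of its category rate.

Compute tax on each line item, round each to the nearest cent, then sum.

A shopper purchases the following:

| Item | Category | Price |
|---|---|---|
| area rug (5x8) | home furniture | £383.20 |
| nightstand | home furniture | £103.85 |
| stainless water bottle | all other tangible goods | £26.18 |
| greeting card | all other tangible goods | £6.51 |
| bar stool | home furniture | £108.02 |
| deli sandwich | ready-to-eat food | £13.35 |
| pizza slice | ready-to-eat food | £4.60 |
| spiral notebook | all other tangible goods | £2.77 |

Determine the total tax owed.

Area rug (5x8) £383.20: home furniture → 3.25% + 2.75% surcharge = 6% → £22.99
Nightstand £103.85: home furniture → 3.25% → £3.38
Stainless water bottle £26.18: all other tangible goods → 4% → £1.05
Greeting card £6.51: all other tangible goods → 4% → £0.26
Bar stool £108.02: home furniture → 3.25% → £3.51
Deli sandwich £13.35: ready-to-eat food → 3.25% → £0.43
Pizza slice £4.60: ready-to-eat food → 3.25% → £0.15
Spiral notebook £2.77: all other tangible goods → 4% → £0.11
Total tax = £22.99 + £3.38 + £1.05 + £0.26 + £3.51 + £0.43 + £0.15 + £0.11 = £31.88

£31.88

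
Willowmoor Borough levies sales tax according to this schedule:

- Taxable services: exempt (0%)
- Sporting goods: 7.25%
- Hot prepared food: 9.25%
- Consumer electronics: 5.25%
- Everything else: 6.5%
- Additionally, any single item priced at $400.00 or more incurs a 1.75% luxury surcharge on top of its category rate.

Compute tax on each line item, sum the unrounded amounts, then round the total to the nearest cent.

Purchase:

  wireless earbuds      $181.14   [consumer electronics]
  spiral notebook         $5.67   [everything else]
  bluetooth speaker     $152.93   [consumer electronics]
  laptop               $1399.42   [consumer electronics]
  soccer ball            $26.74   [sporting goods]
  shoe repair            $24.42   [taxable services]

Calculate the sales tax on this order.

$117.81

Wireless earbuds $181.14: consumer electronics → 5.25% → $9.50985
Spiral notebook $5.67: everything else → 6.5% → $0.36855
Bluetooth speaker $152.93: consumer electronics → 5.25% → $8.028825
Laptop $1399.42: consumer electronics → 5.25% + 1.75% surcharge = 7% → $97.9594
Soccer ball $26.74: sporting goods → 7.25% → $1.93865
Shoe repair $24.42: taxable services → 0% → $0.00
Unrounded tax sum = $117.805275 → $117.81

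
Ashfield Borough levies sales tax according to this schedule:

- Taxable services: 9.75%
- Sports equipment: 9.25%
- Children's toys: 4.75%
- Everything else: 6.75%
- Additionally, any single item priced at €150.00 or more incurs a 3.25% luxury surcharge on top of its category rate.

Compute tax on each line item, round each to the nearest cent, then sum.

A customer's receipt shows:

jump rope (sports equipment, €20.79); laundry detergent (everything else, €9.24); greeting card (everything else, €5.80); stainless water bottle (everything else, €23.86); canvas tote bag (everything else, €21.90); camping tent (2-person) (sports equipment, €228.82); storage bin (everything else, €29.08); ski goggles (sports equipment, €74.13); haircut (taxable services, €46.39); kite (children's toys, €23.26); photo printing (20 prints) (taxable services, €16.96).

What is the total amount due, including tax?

€550.94

Jump rope €20.79: sports equipment → 9.25% → €1.92
Laundry detergent €9.24: everything else → 6.75% → €0.62
Greeting card €5.80: everything else → 6.75% → €0.39
Stainless water bottle €23.86: everything else → 6.75% → €1.61
Canvas tote bag €21.90: everything else → 6.75% → €1.48
Camping tent (2-person) €228.82: sports equipment → 9.25% + 3.25% surcharge = 12.5% → €28.60
Storage bin €29.08: everything else → 6.75% → €1.96
Ski goggles €74.13: sports equipment → 9.25% → €6.86
Haircut €46.39: taxable services → 9.75% → €4.52
Kite €23.26: children's toys → 4.75% → €1.10
Photo printing (20 prints) €16.96: taxable services → 9.75% → €1.65
Subtotal = €500.23; tax = €50.71; total due = €550.94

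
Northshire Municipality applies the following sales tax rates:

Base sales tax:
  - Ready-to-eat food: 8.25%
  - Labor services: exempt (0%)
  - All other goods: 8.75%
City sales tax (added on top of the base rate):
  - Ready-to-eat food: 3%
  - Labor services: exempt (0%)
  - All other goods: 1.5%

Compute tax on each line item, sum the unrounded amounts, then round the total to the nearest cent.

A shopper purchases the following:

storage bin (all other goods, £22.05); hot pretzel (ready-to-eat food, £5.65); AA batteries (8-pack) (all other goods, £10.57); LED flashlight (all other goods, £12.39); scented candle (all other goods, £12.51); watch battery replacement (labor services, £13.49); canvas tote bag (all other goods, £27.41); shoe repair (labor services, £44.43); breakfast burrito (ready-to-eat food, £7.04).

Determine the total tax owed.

£10.13

Storage bin £22.05: all other goods → 8.75% + 1.5% city = 10.25% → £2.260125
Hot pretzel £5.65: ready-to-eat food → 8.25% + 3% city = 11.25% → £0.635625
AA batteries (8-pack) £10.57: all other goods → 8.75% + 1.5% city = 10.25% → £1.083425
LED flashlight £12.39: all other goods → 8.75% + 1.5% city = 10.25% → £1.269975
Scented candle £12.51: all other goods → 8.75% + 1.5% city = 10.25% → £1.282275
Watch battery replacement £13.49: labor services → 0% + 0% city = 0% → £0.00
Canvas tote bag £27.41: all other goods → 8.75% + 1.5% city = 10.25% → £2.809525
Shoe repair £44.43: labor services → 0% + 0% city = 0% → £0.00
Breakfast burrito £7.04: ready-to-eat food → 8.25% + 3% city = 11.25% → £0.792
Unrounded tax sum = £10.13295 → £10.13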